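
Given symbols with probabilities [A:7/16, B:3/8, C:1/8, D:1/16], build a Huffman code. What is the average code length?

Huffman tree construction:
Combine smallest probabilities repeatedly
Resulting codes:
  A: 0 (length 1)
  B: 11 (length 2)
  C: 101 (length 3)
  D: 100 (length 3)
Average length = Σ p(s) × length(s) = 1.7500 bits


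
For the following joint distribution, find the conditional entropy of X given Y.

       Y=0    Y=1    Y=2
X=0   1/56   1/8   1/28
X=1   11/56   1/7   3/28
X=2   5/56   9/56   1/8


H(X|Y) = Σ_y p(y) H(X|Y=y)
  p(Y=0) = 17/56, H(X|Y=0) = 1.1661
  p(Y=1) = 3/7, H(X|Y=1) = 1.5774
  p(Y=2) = 15/56, H(X|Y=2) = 1.4295
H(X|Y) = 0.3036×1.1661 + 0.4286×1.5774 + 0.2679×1.4295 = 1.4129 bits


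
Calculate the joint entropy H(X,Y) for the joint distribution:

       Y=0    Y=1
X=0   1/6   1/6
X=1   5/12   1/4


H(X,Y) = -Σ p(x,y) log₂ p(x,y)
  p(0,0)=1/6: -0.1667 × log₂(0.1667) = 0.4308
  p(0,1)=1/6: -0.1667 × log₂(0.1667) = 0.4308
  p(1,0)=5/12: -0.4167 × log₂(0.4167) = 0.5263
  p(1,1)=1/4: -0.2500 × log₂(0.2500) = 0.5000
H(X,Y) = 1.8879 bits


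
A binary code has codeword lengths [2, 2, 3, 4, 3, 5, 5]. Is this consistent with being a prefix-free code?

Kraft inequality: Σ 2^(-l_i) ≤ 1 for prefix-free code
Calculating: 2^(-2) + 2^(-2) + 2^(-3) + 2^(-4) + 2^(-3) + 2^(-5) + 2^(-5)
= 0.25 + 0.25 + 0.125 + 0.0625 + 0.125 + 0.03125 + 0.03125
= 0.8750
Since 0.8750 ≤ 1, prefix-free code exists


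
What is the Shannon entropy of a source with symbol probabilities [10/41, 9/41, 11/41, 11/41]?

H(X) = -Σ p(x) log₂ p(x)
  -10/41 × log₂(10/41) = 0.4965
  -9/41 × log₂(9/41) = 0.4802
  -11/41 × log₂(11/41) = 0.5093
  -11/41 × log₂(11/41) = 0.5093
H(X) = 1.9952 bits


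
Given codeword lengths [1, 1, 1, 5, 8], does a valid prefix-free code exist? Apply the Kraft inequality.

Kraft inequality: Σ 2^(-l_i) ≤ 1 for prefix-free code
Calculating: 2^(-1) + 2^(-1) + 2^(-1) + 2^(-5) + 2^(-8)
= 0.5 + 0.5 + 0.5 + 0.03125 + 0.00390625
= 1.5352
Since 1.5352 > 1, prefix-free code does not exist


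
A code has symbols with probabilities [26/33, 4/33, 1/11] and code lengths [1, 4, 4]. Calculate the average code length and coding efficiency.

Average length L = Σ p_i × l_i = 1.6364 bits
Entropy H = 0.9545 bits
Efficiency η = H/L × 100% = 58.33%


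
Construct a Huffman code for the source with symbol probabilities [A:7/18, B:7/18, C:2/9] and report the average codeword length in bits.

Huffman tree construction:
Combine smallest probabilities repeatedly
Resulting codes:
  A: 11 (length 2)
  B: 0 (length 1)
  C: 10 (length 2)
Average length = Σ p(s) × length(s) = 1.6111 bits


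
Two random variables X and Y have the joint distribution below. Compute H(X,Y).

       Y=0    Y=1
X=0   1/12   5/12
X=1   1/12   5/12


H(X,Y) = -Σ p(x,y) log₂ p(x,y)
  p(0,0)=1/12: -0.0833 × log₂(0.0833) = 0.2987
  p(0,1)=5/12: -0.4167 × log₂(0.4167) = 0.5263
  p(1,0)=1/12: -0.0833 × log₂(0.0833) = 0.2987
  p(1,1)=5/12: -0.4167 × log₂(0.4167) = 0.5263
H(X,Y) = 1.6500 bits


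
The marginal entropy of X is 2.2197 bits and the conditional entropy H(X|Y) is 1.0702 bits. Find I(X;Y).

I(X;Y) = H(X) - H(X|Y)
I(X;Y) = 2.2197 - 1.0702 = 1.1495 bits


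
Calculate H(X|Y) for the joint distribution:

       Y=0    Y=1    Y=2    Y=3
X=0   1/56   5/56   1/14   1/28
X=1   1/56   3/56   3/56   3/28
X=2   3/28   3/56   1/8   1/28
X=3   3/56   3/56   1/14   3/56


H(X|Y) = Σ_y p(y) H(X|Y=y)
  p(Y=0) = 11/56, H(X|Y=0) = 1.6172
  p(Y=1) = 1/4, H(X|Y=1) = 1.9592
  p(Y=2) = 9/28, H(X|Y=2) = 1.9251
  p(Y=3) = 13/56, H(X|Y=3) = 1.8339
H(X|Y) = 0.1964×1.6172 + 0.2500×1.9592 + 0.3214×1.9251 + 0.2321×1.8339 = 1.8520 bits


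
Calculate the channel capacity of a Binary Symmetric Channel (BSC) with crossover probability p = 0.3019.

For BSC with error probability p:
C = 1 - H(p) where H(p) is binary entropy
H(0.3019) = -0.3019 × log₂(0.3019) - 0.6981 × log₂(0.6981)
H(p) = 0.8836
C = 1 - 0.8836 = 0.1164 bits/use


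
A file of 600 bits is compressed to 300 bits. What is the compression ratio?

Compression ratio = Original / Compressed
= 600 / 300 = 2.00:1


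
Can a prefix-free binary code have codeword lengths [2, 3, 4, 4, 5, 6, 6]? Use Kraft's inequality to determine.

Kraft inequality: Σ 2^(-l_i) ≤ 1 for prefix-free code
Calculating: 2^(-2) + 2^(-3) + 2^(-4) + 2^(-4) + 2^(-5) + 2^(-6) + 2^(-6)
= 0.25 + 0.125 + 0.0625 + 0.0625 + 0.03125 + 0.015625 + 0.015625
= 0.5625
Since 0.5625 ≤ 1, prefix-free code exists


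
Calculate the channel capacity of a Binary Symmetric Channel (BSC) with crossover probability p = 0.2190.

For BSC with error probability p:
C = 1 - H(p) where H(p) is binary entropy
H(0.2190) = -0.2190 × log₂(0.2190) - 0.7810 × log₂(0.7810)
H(p) = 0.7583
C = 1 - 0.7583 = 0.2417 bits/use


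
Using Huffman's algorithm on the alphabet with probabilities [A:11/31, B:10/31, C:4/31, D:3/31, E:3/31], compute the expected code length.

Huffman tree construction:
Combine smallest probabilities repeatedly
Resulting codes:
  A: 0 (length 1)
  B: 10 (length 2)
  C: 110 (length 3)
  D: 1110 (length 4)
  E: 1111 (length 4)
Average length = Σ p(s) × length(s) = 2.1613 bits


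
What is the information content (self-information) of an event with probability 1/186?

Information content I(x) = -log₂(p(x))
I = -log₂(1/186) = -log₂(0.0054)
I = 7.5392 bits


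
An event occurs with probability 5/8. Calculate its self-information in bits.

Information content I(x) = -log₂(p(x))
I = -log₂(5/8) = -log₂(0.6250)
I = 0.6781 bits


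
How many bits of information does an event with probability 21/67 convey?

Information content I(x) = -log₂(p(x))
I = -log₂(21/67) = -log₂(0.3134)
I = 1.6738 bits


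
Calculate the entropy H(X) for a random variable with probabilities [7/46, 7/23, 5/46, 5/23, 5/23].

H(X) = -Σ p(x) log₂ p(x)
  -7/46 × log₂(7/46) = 0.4133
  -7/23 × log₂(7/23) = 0.5223
  -5/46 × log₂(5/46) = 0.3480
  -5/23 × log₂(5/23) = 0.4786
  -5/23 × log₂(5/23) = 0.4786
H(X) = 2.2409 bits


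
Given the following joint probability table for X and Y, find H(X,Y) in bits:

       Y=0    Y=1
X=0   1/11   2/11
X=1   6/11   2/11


H(X,Y) = -Σ p(x,y) log₂ p(x,y)
  p(0,0)=1/11: -0.0909 × log₂(0.0909) = 0.3145
  p(0,1)=2/11: -0.1818 × log₂(0.1818) = 0.4472
  p(1,0)=6/11: -0.5455 × log₂(0.5455) = 0.4770
  p(1,1)=2/11: -0.1818 × log₂(0.1818) = 0.4472
H(X,Y) = 1.6858 bits


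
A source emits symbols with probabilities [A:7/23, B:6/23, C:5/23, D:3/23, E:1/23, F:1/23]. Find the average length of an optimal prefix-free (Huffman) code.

Huffman tree construction:
Combine smallest probabilities repeatedly
Resulting codes:
  A: 11 (length 2)
  B: 10 (length 2)
  C: 00 (length 2)
  D: 011 (length 3)
  E: 0100 (length 4)
  F: 0101 (length 4)
Average length = Σ p(s) × length(s) = 2.3043 bits


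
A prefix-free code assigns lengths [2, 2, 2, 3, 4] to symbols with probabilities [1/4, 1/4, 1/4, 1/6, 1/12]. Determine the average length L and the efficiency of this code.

Average length L = Σ p_i × l_i = 2.3333 bits
Entropy H = 2.2296 bits
Efficiency η = H/L × 100% = 95.55%


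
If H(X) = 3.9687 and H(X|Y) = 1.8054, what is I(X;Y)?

I(X;Y) = H(X) - H(X|Y)
I(X;Y) = 3.9687 - 1.8054 = 2.1633 bits


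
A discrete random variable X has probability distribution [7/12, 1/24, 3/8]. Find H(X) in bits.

H(X) = -Σ p(x) log₂ p(x)
  -7/12 × log₂(7/12) = 0.4536
  -1/24 × log₂(1/24) = 0.1910
  -3/8 × log₂(3/8) = 0.5306
H(X) = 1.1753 bits


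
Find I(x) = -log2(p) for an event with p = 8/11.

Information content I(x) = -log₂(p(x))
I = -log₂(8/11) = -log₂(0.7273)
I = 0.4594 bits


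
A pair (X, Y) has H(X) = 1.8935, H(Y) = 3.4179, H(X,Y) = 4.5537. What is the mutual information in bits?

I(X;Y) = H(X) + H(Y) - H(X,Y)
I(X;Y) = 1.8935 + 3.4179 - 4.5537 = 0.7577 bits


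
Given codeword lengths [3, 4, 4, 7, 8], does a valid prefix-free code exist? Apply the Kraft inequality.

Kraft inequality: Σ 2^(-l_i) ≤ 1 for prefix-free code
Calculating: 2^(-3) + 2^(-4) + 2^(-4) + 2^(-7) + 2^(-8)
= 0.125 + 0.0625 + 0.0625 + 0.0078125 + 0.00390625
= 0.2617
Since 0.2617 ≤ 1, prefix-free code exists


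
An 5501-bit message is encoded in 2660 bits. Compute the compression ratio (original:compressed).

Compression ratio = Original / Compressed
= 5501 / 2660 = 2.07:1


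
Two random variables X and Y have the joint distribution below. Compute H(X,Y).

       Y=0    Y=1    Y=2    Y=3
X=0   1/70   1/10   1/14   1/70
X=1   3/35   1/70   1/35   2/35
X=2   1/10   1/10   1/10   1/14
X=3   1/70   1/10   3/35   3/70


H(X,Y) = -Σ p(x,y) log₂ p(x,y)
  p(0,0)=1/70: -0.0143 × log₂(0.0143) = 0.0876
  p(0,1)=1/10: -0.1000 × log₂(0.1000) = 0.3322
  p(0,2)=1/14: -0.0714 × log₂(0.0714) = 0.2720
  p(0,3)=1/70: -0.0143 × log₂(0.0143) = 0.0876
  p(1,0)=3/35: -0.0857 × log₂(0.0857) = 0.3038
  p(1,1)=1/70: -0.0143 × log₂(0.0143) = 0.0876
  p(1,2)=1/35: -0.0286 × log₂(0.0286) = 0.1466
  p(1,3)=2/35: -0.0571 × log₂(0.0571) = 0.2360
  p(2,0)=1/10: -0.1000 × log₂(0.1000) = 0.3322
  p(2,1)=1/10: -0.1000 × log₂(0.1000) = 0.3322
  p(2,2)=1/10: -0.1000 × log₂(0.1000) = 0.3322
  p(2,3)=1/14: -0.0714 × log₂(0.0714) = 0.2720
  p(3,0)=1/70: -0.0143 × log₂(0.0143) = 0.0876
  p(3,1)=1/10: -0.1000 × log₂(0.1000) = 0.3322
  p(3,2)=3/35: -0.0857 × log₂(0.0857) = 0.3038
  p(3,3)=3/70: -0.0429 × log₂(0.0429) = 0.1948
H(X,Y) = 3.7400 bits


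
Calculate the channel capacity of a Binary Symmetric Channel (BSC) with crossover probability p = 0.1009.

For BSC with error probability p:
C = 1 - H(p) where H(p) is binary entropy
H(0.1009) = -0.1009 × log₂(0.1009) - 0.8991 × log₂(0.8991)
H(p) = 0.4718
C = 1 - 0.4718 = 0.5282 bits/use


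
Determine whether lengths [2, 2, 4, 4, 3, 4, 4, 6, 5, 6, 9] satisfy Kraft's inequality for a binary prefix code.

Kraft inequality: Σ 2^(-l_i) ≤ 1 for prefix-free code
Calculating: 2^(-2) + 2^(-2) + 2^(-4) + 2^(-4) + 2^(-3) + 2^(-4) + 2^(-4) + 2^(-6) + 2^(-5) + 2^(-6) + 2^(-9)
= 0.25 + 0.25 + 0.0625 + 0.0625 + 0.125 + 0.0625 + 0.0625 + 0.015625 + 0.03125 + 0.015625 + 0.001953125
= 0.9395
Since 0.9395 ≤ 1, prefix-free code exists


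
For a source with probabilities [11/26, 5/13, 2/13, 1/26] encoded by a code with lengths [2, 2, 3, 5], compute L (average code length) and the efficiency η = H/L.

Average length L = Σ p_i × l_i = 2.2692 bits
Entropy H = 1.6515 bits
Efficiency η = H/L × 100% = 72.78%


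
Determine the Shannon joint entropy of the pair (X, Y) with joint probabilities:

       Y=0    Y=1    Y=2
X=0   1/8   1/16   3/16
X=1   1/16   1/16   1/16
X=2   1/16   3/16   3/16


H(X,Y) = -Σ p(x,y) log₂ p(x,y)
  p(0,0)=1/8: -0.1250 × log₂(0.1250) = 0.3750
  p(0,1)=1/16: -0.0625 × log₂(0.0625) = 0.2500
  p(0,2)=3/16: -0.1875 × log₂(0.1875) = 0.4528
  p(1,0)=1/16: -0.0625 × log₂(0.0625) = 0.2500
  p(1,1)=1/16: -0.0625 × log₂(0.0625) = 0.2500
  p(1,2)=1/16: -0.0625 × log₂(0.0625) = 0.2500
  p(2,0)=1/16: -0.0625 × log₂(0.0625) = 0.2500
  p(2,1)=3/16: -0.1875 × log₂(0.1875) = 0.4528
  p(2,2)=3/16: -0.1875 × log₂(0.1875) = 0.4528
H(X,Y) = 2.9835 bits


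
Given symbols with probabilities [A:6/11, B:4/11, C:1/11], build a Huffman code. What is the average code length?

Huffman tree construction:
Combine smallest probabilities repeatedly
Resulting codes:
  A: 1 (length 1)
  B: 01 (length 2)
  C: 00 (length 2)
Average length = Σ p(s) × length(s) = 1.4545 bits


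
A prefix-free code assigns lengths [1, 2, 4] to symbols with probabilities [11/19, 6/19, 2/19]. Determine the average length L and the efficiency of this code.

Average length L = Σ p_i × l_i = 1.6316 bits
Entropy H = 1.3235 bits
Efficiency η = H/L × 100% = 81.12%


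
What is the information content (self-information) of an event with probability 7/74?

Information content I(x) = -log₂(p(x))
I = -log₂(7/74) = -log₂(0.0946)
I = 3.4021 bits


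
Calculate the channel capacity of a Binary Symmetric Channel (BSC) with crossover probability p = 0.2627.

For BSC with error probability p:
C = 1 - H(p) where H(p) is binary entropy
H(0.2627) = -0.2627 × log₂(0.2627) - 0.7373 × log₂(0.7373)
H(p) = 0.8308
C = 1 - 0.8308 = 0.1692 bits/use


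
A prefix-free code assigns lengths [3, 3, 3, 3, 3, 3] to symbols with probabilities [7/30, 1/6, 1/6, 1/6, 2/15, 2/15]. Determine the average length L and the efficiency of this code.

Average length L = Σ p_i × l_i = 3.0000 bits
Entropy H = 2.5575 bits
Efficiency η = H/L × 100% = 85.25%


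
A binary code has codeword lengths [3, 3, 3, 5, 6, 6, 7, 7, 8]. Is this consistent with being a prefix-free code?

Kraft inequality: Σ 2^(-l_i) ≤ 1 for prefix-free code
Calculating: 2^(-3) + 2^(-3) + 2^(-3) + 2^(-5) + 2^(-6) + 2^(-6) + 2^(-7) + 2^(-7) + 2^(-8)
= 0.125 + 0.125 + 0.125 + 0.03125 + 0.015625 + 0.015625 + 0.0078125 + 0.0078125 + 0.00390625
= 0.4570
Since 0.4570 ≤ 1, prefix-free code exists


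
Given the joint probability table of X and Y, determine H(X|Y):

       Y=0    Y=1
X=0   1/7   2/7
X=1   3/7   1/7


H(X|Y) = Σ_y p(y) H(X|Y=y)
  p(Y=0) = 4/7, H(X|Y=0) = 0.8113
  p(Y=1) = 3/7, H(X|Y=1) = 0.9183
H(X|Y) = 0.5714×0.8113 + 0.4286×0.9183 = 0.8571 bits


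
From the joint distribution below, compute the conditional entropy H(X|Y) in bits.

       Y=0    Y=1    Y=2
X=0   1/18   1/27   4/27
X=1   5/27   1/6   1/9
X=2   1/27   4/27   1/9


H(X|Y) = Σ_y p(y) H(X|Y=y)
  p(Y=0) = 5/18, H(X|Y=0) = 1.2419
  p(Y=1) = 19/54, H(X|Y=1) = 1.3780
  p(Y=2) = 10/27, H(X|Y=2) = 1.5710
H(X|Y) = 0.2778×1.2419 + 0.3519×1.3780 + 0.3704×1.5710 = 1.4117 bits


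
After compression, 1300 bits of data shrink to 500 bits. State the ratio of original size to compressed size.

Compression ratio = Original / Compressed
= 1300 / 500 = 2.60:1


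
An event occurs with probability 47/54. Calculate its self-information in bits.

Information content I(x) = -log₂(p(x))
I = -log₂(47/54) = -log₂(0.8704)
I = 0.2003 bits


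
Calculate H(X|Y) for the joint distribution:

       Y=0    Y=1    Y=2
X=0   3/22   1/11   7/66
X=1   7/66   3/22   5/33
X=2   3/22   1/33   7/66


H(X|Y) = Σ_y p(y) H(X|Y=y)
  p(Y=0) = 25/66, H(X|Y=0) = 1.5755
  p(Y=1) = 17/66, H(X|Y=1) = 1.3793
  p(Y=2) = 4/11, H(X|Y=2) = 1.5632
H(X|Y) = 0.3788×1.5755 + 0.2576×1.3793 + 0.3636×1.5632 = 1.5205 bits


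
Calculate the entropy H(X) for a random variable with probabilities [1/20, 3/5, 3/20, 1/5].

H(X) = -Σ p(x) log₂ p(x)
  -1/20 × log₂(1/20) = 0.2161
  -3/5 × log₂(3/5) = 0.4422
  -3/20 × log₂(3/20) = 0.4105
  -1/5 × log₂(1/5) = 0.4644
H(X) = 1.5332 bits


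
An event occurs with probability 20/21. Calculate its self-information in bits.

Information content I(x) = -log₂(p(x))
I = -log₂(20/21) = -log₂(0.9524)
I = 0.0704 bits


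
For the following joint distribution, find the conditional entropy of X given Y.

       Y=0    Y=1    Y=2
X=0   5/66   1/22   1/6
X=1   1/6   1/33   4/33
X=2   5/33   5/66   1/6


H(X|Y) = Σ_y p(y) H(X|Y=y)
  p(Y=0) = 13/33, H(X|Y=0) = 1.5126
  p(Y=1) = 5/33, H(X|Y=1) = 1.4855
  p(Y=2) = 5/11, H(X|Y=2) = 1.5700
H(X|Y) = 0.3939×1.5126 + 0.1515×1.4855 + 0.4545×1.5700 = 1.5346 bits


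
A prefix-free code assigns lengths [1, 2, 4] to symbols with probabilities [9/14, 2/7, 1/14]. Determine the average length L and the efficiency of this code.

Average length L = Σ p_i × l_i = 1.5000 bits
Entropy H = 1.1981 bits
Efficiency η = H/L × 100% = 79.87%


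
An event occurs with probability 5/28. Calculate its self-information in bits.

Information content I(x) = -log₂(p(x))
I = -log₂(5/28) = -log₂(0.1786)
I = 2.4854 bits


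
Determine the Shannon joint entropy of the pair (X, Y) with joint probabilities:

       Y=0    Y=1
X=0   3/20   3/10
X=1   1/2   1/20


H(X,Y) = -Σ p(x,y) log₂ p(x,y)
  p(0,0)=3/20: -0.1500 × log₂(0.1500) = 0.4105
  p(0,1)=3/10: -0.3000 × log₂(0.3000) = 0.5211
  p(1,0)=1/2: -0.5000 × log₂(0.5000) = 0.5000
  p(1,1)=1/20: -0.0500 × log₂(0.0500) = 0.2161
H(X,Y) = 1.6477 bits


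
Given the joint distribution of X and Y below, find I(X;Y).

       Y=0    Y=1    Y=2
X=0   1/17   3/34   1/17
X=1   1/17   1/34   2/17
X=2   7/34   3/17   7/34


H(X) = 1.3892, H(Y) = 1.5763, H(X,Y) = 2.9237
I(X;Y) = H(X) + H(Y) - H(X,Y) = 0.0418 bits


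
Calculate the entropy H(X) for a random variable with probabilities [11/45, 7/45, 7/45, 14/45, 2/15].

H(X) = -Σ p(x) log₂ p(x)
  -11/45 × log₂(11/45) = 0.4968
  -7/45 × log₂(7/45) = 0.4176
  -7/45 × log₂(7/45) = 0.4176
  -14/45 × log₂(14/45) = 0.5241
  -2/15 × log₂(2/15) = 0.3876
H(X) = 2.2436 bits


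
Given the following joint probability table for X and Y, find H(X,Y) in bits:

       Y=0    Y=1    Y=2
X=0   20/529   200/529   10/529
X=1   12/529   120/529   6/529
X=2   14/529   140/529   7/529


H(X,Y) = -Σ p(x,y) log₂ p(x,y)
  p(0,0)=20/529: -0.0378 × log₂(0.0378) = 0.1786
  p(0,1)=200/529: -0.3781 × log₂(0.3781) = 0.5305
  p(0,2)=10/529: -0.0189 × log₂(0.0189) = 0.1082
  p(1,0)=12/529: -0.0227 × log₂(0.0227) = 0.1239
  p(1,1)=120/529: -0.2268 × log₂(0.2268) = 0.4855
  p(1,2)=6/529: -0.0113 × log₂(0.0113) = 0.0733
  p(2,0)=14/529: -0.0265 × log₂(0.0265) = 0.1387
  p(2,1)=140/529: -0.2647 × log₂(0.2647) = 0.5076
  p(2,2)=7/529: -0.0132 × log₂(0.0132) = 0.0826
H(X,Y) = 2.2289 bits


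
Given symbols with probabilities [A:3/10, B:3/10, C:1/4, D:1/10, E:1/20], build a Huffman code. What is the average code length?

Huffman tree construction:
Combine smallest probabilities repeatedly
Resulting codes:
  A: 10 (length 2)
  B: 11 (length 2)
  C: 01 (length 2)
  D: 001 (length 3)
  E: 000 (length 3)
Average length = Σ p(s) × length(s) = 2.1500 bits


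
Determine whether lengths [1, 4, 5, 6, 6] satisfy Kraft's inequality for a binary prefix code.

Kraft inequality: Σ 2^(-l_i) ≤ 1 for prefix-free code
Calculating: 2^(-1) + 2^(-4) + 2^(-5) + 2^(-6) + 2^(-6)
= 0.5 + 0.0625 + 0.03125 + 0.015625 + 0.015625
= 0.6250
Since 0.6250 ≤ 1, prefix-free code exists


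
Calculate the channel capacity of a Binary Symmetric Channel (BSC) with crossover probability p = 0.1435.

For BSC with error probability p:
C = 1 - H(p) where H(p) is binary entropy
H(0.1435) = -0.1435 × log₂(0.1435) - 0.8565 × log₂(0.8565)
H(p) = 0.5933
C = 1 - 0.5933 = 0.4067 bits/use


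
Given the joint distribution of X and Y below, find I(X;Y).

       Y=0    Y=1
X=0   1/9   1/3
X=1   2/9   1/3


H(X) = 0.9911, H(Y) = 0.9183, H(X,Y) = 1.8911
I(X;Y) = H(X) + H(Y) - H(X,Y) = 0.0183 bits


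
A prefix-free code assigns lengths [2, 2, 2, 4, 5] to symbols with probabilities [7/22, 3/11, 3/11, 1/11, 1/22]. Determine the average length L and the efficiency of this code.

Average length L = Σ p_i × l_i = 2.3182 bits
Entropy H = 2.0653 bits
Efficiency η = H/L × 100% = 89.09%


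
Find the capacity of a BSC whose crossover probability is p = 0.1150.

For BSC with error probability p:
C = 1 - H(p) where H(p) is binary entropy
H(0.1150) = -0.1150 × log₂(0.1150) - 0.8850 × log₂(0.8850)
H(p) = 0.5148
C = 1 - 0.5148 = 0.4852 bits/use


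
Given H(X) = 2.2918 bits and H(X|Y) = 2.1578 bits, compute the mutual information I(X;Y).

I(X;Y) = H(X) - H(X|Y)
I(X;Y) = 2.2918 - 2.1578 = 0.134 bits


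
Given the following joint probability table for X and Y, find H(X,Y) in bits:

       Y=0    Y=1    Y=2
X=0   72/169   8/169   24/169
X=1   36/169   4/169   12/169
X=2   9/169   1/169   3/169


H(X,Y) = -Σ p(x,y) log₂ p(x,y)
  p(0,0)=72/169: -0.4260 × log₂(0.4260) = 0.5244
  p(0,1)=8/169: -0.0473 × log₂(0.0473) = 0.2083
  p(0,2)=24/169: -0.1420 × log₂(0.1420) = 0.3999
  p(1,0)=36/169: -0.2130 × log₂(0.2130) = 0.4752
  p(1,1)=4/169: -0.0237 × log₂(0.0237) = 0.1278
  p(1,2)=12/169: -0.0710 × log₂(0.0710) = 0.2710
  p(2,0)=9/169: -0.0533 × log₂(0.0533) = 0.2253
  p(2,1)=1/169: -0.0059 × log₂(0.0059) = 0.0438
  p(2,2)=3/169: -0.0178 × log₂(0.0178) = 0.1032
H(X,Y) = 2.3790 bits


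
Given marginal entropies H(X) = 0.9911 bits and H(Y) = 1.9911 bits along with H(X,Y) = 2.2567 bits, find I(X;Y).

I(X;Y) = H(X) + H(Y) - H(X,Y)
I(X;Y) = 0.9911 + 1.9911 - 2.2567 = 0.7255 bits


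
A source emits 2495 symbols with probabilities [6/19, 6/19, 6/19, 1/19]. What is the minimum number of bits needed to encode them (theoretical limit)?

Entropy H = 1.7990 bits/symbol
Minimum bits = H × n = 1.7990 × 2495
= 4488.54 bits


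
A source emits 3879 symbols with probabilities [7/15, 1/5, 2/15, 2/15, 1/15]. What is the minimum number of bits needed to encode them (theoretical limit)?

Entropy H = 2.0131 bits/symbol
Minimum bits = H × n = 2.0131 × 3879
= 7808.94 bits


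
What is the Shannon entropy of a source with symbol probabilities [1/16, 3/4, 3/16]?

H(X) = -Σ p(x) log₂ p(x)
  -1/16 × log₂(1/16) = 0.2500
  -3/4 × log₂(3/4) = 0.3113
  -3/16 × log₂(3/16) = 0.4528
H(X) = 1.0141 bits


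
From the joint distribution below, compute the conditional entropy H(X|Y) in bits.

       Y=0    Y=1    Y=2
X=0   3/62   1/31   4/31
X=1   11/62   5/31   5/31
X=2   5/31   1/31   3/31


H(X|Y) = Σ_y p(y) H(X|Y=y)
  p(Y=0) = 12/31, H(X|Y=0) = 1.4171
  p(Y=1) = 7/31, H(X|Y=1) = 1.1488
  p(Y=2) = 12/31, H(X|Y=2) = 1.5546
H(X|Y) = 0.3871×1.4171 + 0.2258×1.1488 + 0.3871×1.5546 = 1.4098 bits


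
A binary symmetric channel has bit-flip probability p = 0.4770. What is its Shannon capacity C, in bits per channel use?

For BSC with error probability p:
C = 1 - H(p) where H(p) is binary entropy
H(0.4770) = -0.4770 × log₂(0.4770) - 0.5230 × log₂(0.5230)
H(p) = 0.9985
C = 1 - 0.9985 = 0.0015 bits/use


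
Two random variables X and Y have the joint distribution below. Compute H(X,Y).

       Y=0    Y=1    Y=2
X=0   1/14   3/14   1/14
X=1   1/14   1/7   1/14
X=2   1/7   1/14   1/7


H(X,Y) = -Σ p(x,y) log₂ p(x,y)
  p(0,0)=1/14: -0.0714 × log₂(0.0714) = 0.2720
  p(0,1)=3/14: -0.2143 × log₂(0.2143) = 0.4762
  p(0,2)=1/14: -0.0714 × log₂(0.0714) = 0.2720
  p(1,0)=1/14: -0.0714 × log₂(0.0714) = 0.2720
  p(1,1)=1/7: -0.1429 × log₂(0.1429) = 0.4011
  p(1,2)=1/14: -0.0714 × log₂(0.0714) = 0.2720
  p(2,0)=1/7: -0.1429 × log₂(0.1429) = 0.4011
  p(2,1)=1/14: -0.0714 × log₂(0.0714) = 0.2720
  p(2,2)=1/7: -0.1429 × log₂(0.1429) = 0.4011
H(X,Y) = 3.0391 bits


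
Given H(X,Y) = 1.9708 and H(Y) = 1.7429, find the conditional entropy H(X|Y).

Chain rule: H(X,Y) = H(X|Y) + H(Y)
H(X|Y) = H(X,Y) - H(Y) = 1.9708 - 1.7429 = 0.2279 bits


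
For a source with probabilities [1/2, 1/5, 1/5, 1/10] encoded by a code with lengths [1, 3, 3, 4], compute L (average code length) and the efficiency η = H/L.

Average length L = Σ p_i × l_i = 2.1000 bits
Entropy H = 1.7610 bits
Efficiency η = H/L × 100% = 83.86%


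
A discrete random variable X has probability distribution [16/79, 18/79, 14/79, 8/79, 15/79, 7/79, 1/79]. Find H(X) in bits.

H(X) = -Σ p(x) log₂ p(x)
  -16/79 × log₂(16/79) = 0.4666
  -18/79 × log₂(18/79) = 0.4862
  -14/79 × log₂(14/79) = 0.4424
  -8/79 × log₂(8/79) = 0.3346
  -15/79 × log₂(15/79) = 0.4551
  -7/79 × log₂(7/79) = 0.3098
  -1/79 × log₂(1/79) = 0.0798
H(X) = 2.5745 bits


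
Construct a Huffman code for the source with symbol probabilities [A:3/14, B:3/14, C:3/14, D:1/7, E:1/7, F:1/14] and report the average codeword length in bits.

Huffman tree construction:
Combine smallest probabilities repeatedly
Resulting codes:
  A: 111 (length 3)
  B: 00 (length 2)
  C: 01 (length 2)
  D: 101 (length 3)
  E: 110 (length 3)
  F: 100 (length 3)
Average length = Σ p(s) × length(s) = 2.5714 bits


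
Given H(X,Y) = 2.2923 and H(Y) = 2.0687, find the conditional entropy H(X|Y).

Chain rule: H(X,Y) = H(X|Y) + H(Y)
H(X|Y) = H(X,Y) - H(Y) = 2.2923 - 2.0687 = 0.2236 bits


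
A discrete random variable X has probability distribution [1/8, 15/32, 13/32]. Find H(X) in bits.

H(X) = -Σ p(x) log₂ p(x)
  -1/8 × log₂(1/8) = 0.3750
  -15/32 × log₂(15/32) = 0.5124
  -13/32 × log₂(13/32) = 0.5279
H(X) = 1.4153 bits


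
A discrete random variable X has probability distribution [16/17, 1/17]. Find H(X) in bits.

H(X) = -Σ p(x) log₂ p(x)
  -16/17 × log₂(16/17) = 0.0823
  -1/17 × log₂(1/17) = 0.2404
H(X) = 0.3228 bits


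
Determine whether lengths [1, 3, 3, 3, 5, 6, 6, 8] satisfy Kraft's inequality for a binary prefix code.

Kraft inequality: Σ 2^(-l_i) ≤ 1 for prefix-free code
Calculating: 2^(-1) + 2^(-3) + 2^(-3) + 2^(-3) + 2^(-5) + 2^(-6) + 2^(-6) + 2^(-8)
= 0.5 + 0.125 + 0.125 + 0.125 + 0.03125 + 0.015625 + 0.015625 + 0.00390625
= 0.9414
Since 0.9414 ≤ 1, prefix-free code exists


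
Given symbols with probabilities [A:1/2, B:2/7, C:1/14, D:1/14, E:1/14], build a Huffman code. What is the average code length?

Huffman tree construction:
Combine smallest probabilities repeatedly
Resulting codes:
  A: 0 (length 1)
  B: 11 (length 2)
  C: 1010 (length 4)
  D: 1011 (length 4)
  E: 100 (length 3)
Average length = Σ p(s) × length(s) = 1.8571 bits


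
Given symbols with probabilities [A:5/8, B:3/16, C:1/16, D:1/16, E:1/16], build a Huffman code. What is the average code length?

Huffman tree construction:
Combine smallest probabilities repeatedly
Resulting codes:
  A: 1 (length 1)
  B: 00 (length 2)
  C: 0110 (length 4)
  D: 0111 (length 4)
  E: 010 (length 3)
Average length = Σ p(s) × length(s) = 1.6875 bits


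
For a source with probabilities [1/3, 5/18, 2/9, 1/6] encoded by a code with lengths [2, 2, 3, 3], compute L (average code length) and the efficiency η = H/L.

Average length L = Σ p_i × l_i = 2.3889 bits
Entropy H = 1.9547 bits
Efficiency η = H/L × 100% = 81.82%


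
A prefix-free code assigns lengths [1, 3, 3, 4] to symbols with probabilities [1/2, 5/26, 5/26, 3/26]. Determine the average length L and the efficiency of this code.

Average length L = Σ p_i × l_i = 2.1154 bits
Entropy H = 1.7743 bits
Efficiency η = H/L × 100% = 83.88%


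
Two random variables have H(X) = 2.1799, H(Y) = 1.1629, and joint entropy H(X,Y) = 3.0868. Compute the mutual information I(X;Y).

I(X;Y) = H(X) + H(Y) - H(X,Y)
I(X;Y) = 2.1799 + 1.1629 - 3.0868 = 0.256 bits


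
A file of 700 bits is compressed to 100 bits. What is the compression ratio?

Compression ratio = Original / Compressed
= 700 / 100 = 7.00:1


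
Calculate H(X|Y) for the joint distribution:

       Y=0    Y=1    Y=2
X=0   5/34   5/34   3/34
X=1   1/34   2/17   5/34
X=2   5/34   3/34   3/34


H(X|Y) = Σ_y p(y) H(X|Y=y)
  p(Y=0) = 11/34, H(X|Y=0) = 1.3486
  p(Y=1) = 6/17, H(X|Y=1) = 1.5546
  p(Y=2) = 11/34, H(X|Y=2) = 1.5395
H(X|Y) = 0.3235×1.3486 + 0.3529×1.5546 + 0.3235×1.5395 = 1.4831 bits


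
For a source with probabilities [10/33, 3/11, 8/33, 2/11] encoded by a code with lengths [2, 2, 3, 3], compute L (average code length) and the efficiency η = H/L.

Average length L = Σ p_i × l_i = 2.4242 bits
Entropy H = 1.9760 bits
Efficiency η = H/L × 100% = 81.51%


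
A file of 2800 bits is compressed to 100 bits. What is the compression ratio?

Compression ratio = Original / Compressed
= 2800 / 100 = 28.00:1


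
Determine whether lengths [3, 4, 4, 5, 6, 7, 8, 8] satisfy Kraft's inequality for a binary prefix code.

Kraft inequality: Σ 2^(-l_i) ≤ 1 for prefix-free code
Calculating: 2^(-3) + 2^(-4) + 2^(-4) + 2^(-5) + 2^(-6) + 2^(-7) + 2^(-8) + 2^(-8)
= 0.125 + 0.0625 + 0.0625 + 0.03125 + 0.015625 + 0.0078125 + 0.00390625 + 0.00390625
= 0.3125
Since 0.3125 ≤ 1, prefix-free code exists


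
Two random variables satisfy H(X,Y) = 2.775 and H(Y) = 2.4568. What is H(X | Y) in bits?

Chain rule: H(X,Y) = H(X|Y) + H(Y)
H(X|Y) = H(X,Y) - H(Y) = 2.775 - 2.4568 = 0.3182 bits


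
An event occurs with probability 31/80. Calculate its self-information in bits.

Information content I(x) = -log₂(p(x))
I = -log₂(31/80) = -log₂(0.3875)
I = 1.3677 bits


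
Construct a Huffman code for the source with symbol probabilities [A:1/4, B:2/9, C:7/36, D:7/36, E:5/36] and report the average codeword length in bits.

Huffman tree construction:
Combine smallest probabilities repeatedly
Resulting codes:
  A: 10 (length 2)
  B: 01 (length 2)
  C: 111 (length 3)
  D: 00 (length 2)
  E: 110 (length 3)
Average length = Σ p(s) × length(s) = 2.3333 bits


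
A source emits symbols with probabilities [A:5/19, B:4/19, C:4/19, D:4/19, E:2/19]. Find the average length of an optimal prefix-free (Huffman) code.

Huffman tree construction:
Combine smallest probabilities repeatedly
Resulting codes:
  A: 10 (length 2)
  B: 111 (length 3)
  C: 00 (length 2)
  D: 01 (length 2)
  E: 110 (length 3)
Average length = Σ p(s) × length(s) = 2.3158 bits


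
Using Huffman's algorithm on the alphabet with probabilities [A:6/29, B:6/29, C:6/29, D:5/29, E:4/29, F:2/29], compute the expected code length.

Huffman tree construction:
Combine smallest probabilities repeatedly
Resulting codes:
  A: 111 (length 3)
  B: 00 (length 2)
  C: 01 (length 2)
  D: 110 (length 3)
  E: 101 (length 3)
  F: 100 (length 3)
Average length = Σ p(s) × length(s) = 2.5862 bits


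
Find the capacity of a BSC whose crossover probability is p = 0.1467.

For BSC with error probability p:
C = 1 - H(p) where H(p) is binary entropy
H(0.1467) = -0.1467 × log₂(0.1467) - 0.8533 × log₂(0.8533)
H(p) = 0.6015
C = 1 - 0.6015 = 0.3985 bits/use


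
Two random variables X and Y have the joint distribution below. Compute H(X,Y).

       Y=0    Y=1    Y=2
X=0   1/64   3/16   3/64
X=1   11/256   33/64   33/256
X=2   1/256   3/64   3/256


H(X,Y) = -Σ p(x,y) log₂ p(x,y)
  p(0,0)=1/64: -0.0156 × log₂(0.0156) = 0.0938
  p(0,1)=3/16: -0.1875 × log₂(0.1875) = 0.4528
  p(0,2)=3/64: -0.0469 × log₂(0.0469) = 0.2070
  p(1,0)=11/256: -0.0430 × log₂(0.0430) = 0.1951
  p(1,1)=33/64: -0.5156 × log₂(0.5156) = 0.4927
  p(1,2)=33/256: -0.1289 × log₂(0.1289) = 0.3810
  p(2,0)=1/256: -0.0039 × log₂(0.0039) = 0.0312
  p(2,1)=3/64: -0.0469 × log₂(0.0469) = 0.2070
  p(2,2)=3/256: -0.0117 × log₂(0.0117) = 0.0752
H(X,Y) = 2.1357 bits


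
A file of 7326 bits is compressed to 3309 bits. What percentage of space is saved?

Space savings = (1 - Compressed/Original) × 100%
= (1 - 3309/7326) × 100%
= 54.83%


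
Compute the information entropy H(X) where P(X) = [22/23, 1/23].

H(X) = -Σ p(x) log₂ p(x)
  -22/23 × log₂(22/23) = 0.0613
  -1/23 × log₂(1/23) = 0.1967
H(X) = 0.2580 bits


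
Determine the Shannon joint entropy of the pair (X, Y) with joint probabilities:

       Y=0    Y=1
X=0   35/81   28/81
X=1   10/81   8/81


H(X,Y) = -Σ p(x,y) log₂ p(x,y)
  p(0,0)=35/81: -0.4321 × log₂(0.4321) = 0.5231
  p(0,1)=28/81: -0.3457 × log₂(0.3457) = 0.5298
  p(1,0)=10/81: -0.1235 × log₂(0.1235) = 0.3726
  p(1,1)=8/81: -0.0988 × log₂(0.0988) = 0.3299
H(X,Y) = 1.7553 bits


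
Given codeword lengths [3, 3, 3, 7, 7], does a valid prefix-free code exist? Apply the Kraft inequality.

Kraft inequality: Σ 2^(-l_i) ≤ 1 for prefix-free code
Calculating: 2^(-3) + 2^(-3) + 2^(-3) + 2^(-7) + 2^(-7)
= 0.125 + 0.125 + 0.125 + 0.0078125 + 0.0078125
= 0.3906
Since 0.3906 ≤ 1, prefix-free code exists


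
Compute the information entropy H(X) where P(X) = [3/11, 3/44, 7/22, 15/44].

H(X) = -Σ p(x) log₂ p(x)
  -3/11 × log₂(3/11) = 0.5112
  -3/44 × log₂(3/44) = 0.2642
  -7/22 × log₂(7/22) = 0.5257
  -15/44 × log₂(15/44) = 0.5293
H(X) = 1.8303 bits


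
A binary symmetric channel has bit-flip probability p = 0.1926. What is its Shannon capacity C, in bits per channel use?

For BSC with error probability p:
C = 1 - H(p) where H(p) is binary entropy
H(0.1926) = -0.1926 × log₂(0.1926) - 0.8074 × log₂(0.8074)
H(p) = 0.7069
C = 1 - 0.7069 = 0.2931 bits/use


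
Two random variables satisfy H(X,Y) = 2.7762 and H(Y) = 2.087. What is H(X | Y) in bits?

Chain rule: H(X,Y) = H(X|Y) + H(Y)
H(X|Y) = H(X,Y) - H(Y) = 2.7762 - 2.087 = 0.6892 bits


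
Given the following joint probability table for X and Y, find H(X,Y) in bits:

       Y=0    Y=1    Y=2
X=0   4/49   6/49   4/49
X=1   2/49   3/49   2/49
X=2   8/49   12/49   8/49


H(X,Y) = -Σ p(x,y) log₂ p(x,y)
  p(0,0)=4/49: -0.0816 × log₂(0.0816) = 0.2951
  p(0,1)=6/49: -0.1224 × log₂(0.1224) = 0.3710
  p(0,2)=4/49: -0.0816 × log₂(0.0816) = 0.2951
  p(1,0)=2/49: -0.0408 × log₂(0.0408) = 0.1884
  p(1,1)=3/49: -0.0612 × log₂(0.0612) = 0.2467
  p(1,2)=2/49: -0.0408 × log₂(0.0408) = 0.1884
  p(2,0)=8/49: -0.1633 × log₂(0.1633) = 0.4269
  p(2,1)=12/49: -0.2449 × log₂(0.2449) = 0.4971
  p(2,2)=8/49: -0.1633 × log₂(0.1633) = 0.4269
H(X,Y) = 2.9354 bits


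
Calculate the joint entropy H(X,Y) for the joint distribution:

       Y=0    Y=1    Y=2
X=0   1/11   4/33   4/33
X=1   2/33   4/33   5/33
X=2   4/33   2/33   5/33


H(X,Y) = -Σ p(x,y) log₂ p(x,y)
  p(0,0)=1/11: -0.0909 × log₂(0.0909) = 0.3145
  p(0,1)=4/33: -0.1212 × log₂(0.1212) = 0.3690
  p(0,2)=4/33: -0.1212 × log₂(0.1212) = 0.3690
  p(1,0)=2/33: -0.0606 × log₂(0.0606) = 0.2451
  p(1,1)=4/33: -0.1212 × log₂(0.1212) = 0.3690
  p(1,2)=5/33: -0.1515 × log₂(0.1515) = 0.4125
  p(2,0)=4/33: -0.1212 × log₂(0.1212) = 0.3690
  p(2,1)=2/33: -0.0606 × log₂(0.0606) = 0.2451
  p(2,2)=5/33: -0.1515 × log₂(0.1515) = 0.4125
H(X,Y) = 3.1058 bits


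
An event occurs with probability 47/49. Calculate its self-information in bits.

Information content I(x) = -log₂(p(x))
I = -log₂(47/49) = -log₂(0.9592)
I = 0.0601 bits


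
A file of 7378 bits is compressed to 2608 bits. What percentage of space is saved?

Space savings = (1 - Compressed/Original) × 100%
= (1 - 2608/7378) × 100%
= 64.65%


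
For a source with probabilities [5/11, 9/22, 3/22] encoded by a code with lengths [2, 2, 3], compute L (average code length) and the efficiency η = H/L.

Average length L = Σ p_i × l_i = 2.1364 bits
Entropy H = 1.4365 bits
Efficiency η = H/L × 100% = 67.24%


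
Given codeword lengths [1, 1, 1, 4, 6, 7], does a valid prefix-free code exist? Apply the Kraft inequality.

Kraft inequality: Σ 2^(-l_i) ≤ 1 for prefix-free code
Calculating: 2^(-1) + 2^(-1) + 2^(-1) + 2^(-4) + 2^(-6) + 2^(-7)
= 0.5 + 0.5 + 0.5 + 0.0625 + 0.015625 + 0.0078125
= 1.5859
Since 1.5859 > 1, prefix-free code does not exist


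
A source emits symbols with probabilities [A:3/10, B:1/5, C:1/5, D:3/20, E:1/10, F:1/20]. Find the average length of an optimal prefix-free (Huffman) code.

Huffman tree construction:
Combine smallest probabilities repeatedly
Resulting codes:
  A: 10 (length 2)
  B: 00 (length 2)
  C: 01 (length 2)
  D: 110 (length 3)
  E: 1111 (length 4)
  F: 1110 (length 4)
Average length = Σ p(s) × length(s) = 2.4500 bits


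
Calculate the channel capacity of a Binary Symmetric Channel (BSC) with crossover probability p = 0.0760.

For BSC with error probability p:
C = 1 - H(p) where H(p) is binary entropy
H(0.0760) = -0.0760 × log₂(0.0760) - 0.9240 × log₂(0.9240)
H(p) = 0.3879
C = 1 - 0.3879 = 0.6121 bits/use


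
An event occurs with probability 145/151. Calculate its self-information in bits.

Information content I(x) = -log₂(p(x))
I = -log₂(145/151) = -log₂(0.9603)
I = 0.0585 bits


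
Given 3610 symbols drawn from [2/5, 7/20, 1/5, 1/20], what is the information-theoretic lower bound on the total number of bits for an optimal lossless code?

Entropy H = 1.7394 bits/symbol
Minimum bits = H × n = 1.7394 × 3610
= 6279.07 bits


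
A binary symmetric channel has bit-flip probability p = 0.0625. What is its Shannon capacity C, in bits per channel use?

For BSC with error probability p:
C = 1 - H(p) where H(p) is binary entropy
H(0.0625) = -0.0625 × log₂(0.0625) - 0.9375 × log₂(0.9375)
H(p) = 0.3373
C = 1 - 0.3373 = 0.6627 bits/use


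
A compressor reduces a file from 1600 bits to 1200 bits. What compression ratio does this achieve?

Compression ratio = Original / Compressed
= 1600 / 1200 = 1.33:1


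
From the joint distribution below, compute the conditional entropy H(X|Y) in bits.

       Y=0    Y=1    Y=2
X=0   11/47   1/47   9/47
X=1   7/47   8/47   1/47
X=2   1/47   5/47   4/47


H(X|Y) = Σ_y p(y) H(X|Y=y)
  p(Y=0) = 19/47, H(X|Y=0) = 1.2108
  p(Y=1) = 14/47, H(X|Y=1) = 1.2638
  p(Y=2) = 14/47, H(X|Y=2) = 1.1981
H(X|Y) = 0.4043×1.2108 + 0.2979×1.2638 + 0.2979×1.1981 = 1.2228 bits


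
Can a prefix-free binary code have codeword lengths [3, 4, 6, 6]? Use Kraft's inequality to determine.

Kraft inequality: Σ 2^(-l_i) ≤ 1 for prefix-free code
Calculating: 2^(-3) + 2^(-4) + 2^(-6) + 2^(-6)
= 0.125 + 0.0625 + 0.015625 + 0.015625
= 0.2188
Since 0.2188 ≤ 1, prefix-free code exists


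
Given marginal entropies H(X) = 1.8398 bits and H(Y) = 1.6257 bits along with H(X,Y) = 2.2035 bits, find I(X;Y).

I(X;Y) = H(X) + H(Y) - H(X,Y)
I(X;Y) = 1.8398 + 1.6257 - 2.2035 = 1.262 bits


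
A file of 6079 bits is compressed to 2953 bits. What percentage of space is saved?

Space savings = (1 - Compressed/Original) × 100%
= (1 - 2953/6079) × 100%
= 51.42%


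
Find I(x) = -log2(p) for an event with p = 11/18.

Information content I(x) = -log₂(p(x))
I = -log₂(11/18) = -log₂(0.6111)
I = 0.7105 bits


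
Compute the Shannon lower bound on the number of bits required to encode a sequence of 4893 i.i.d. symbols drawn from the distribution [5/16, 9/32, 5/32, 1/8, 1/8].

Entropy H = 2.2076 bits/symbol
Minimum bits = H × n = 2.2076 × 4893
= 10801.57 bits


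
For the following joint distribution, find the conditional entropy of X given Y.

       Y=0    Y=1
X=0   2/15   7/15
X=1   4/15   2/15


H(X|Y) = Σ_y p(y) H(X|Y=y)
  p(Y=0) = 2/5, H(X|Y=0) = 0.9183
  p(Y=1) = 3/5, H(X|Y=1) = 0.7642
H(X|Y) = 0.4000×0.9183 + 0.6000×0.7642 = 0.8258 bits


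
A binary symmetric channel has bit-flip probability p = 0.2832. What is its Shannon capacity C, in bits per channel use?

For BSC with error probability p:
C = 1 - H(p) where H(p) is binary entropy
H(0.2832) = -0.2832 × log₂(0.2832) - 0.7168 × log₂(0.7168)
H(p) = 0.8598
C = 1 - 0.8598 = 0.1402 bits/use


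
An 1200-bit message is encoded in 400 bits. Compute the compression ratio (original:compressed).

Compression ratio = Original / Compressed
= 1200 / 400 = 3.00:1


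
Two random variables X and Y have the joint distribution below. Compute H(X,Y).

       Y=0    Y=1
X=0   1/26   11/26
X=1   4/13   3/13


H(X,Y) = -Σ p(x,y) log₂ p(x,y)
  p(0,0)=1/26: -0.0385 × log₂(0.0385) = 0.1808
  p(0,1)=11/26: -0.4231 × log₂(0.4231) = 0.5250
  p(1,0)=4/13: -0.3077 × log₂(0.3077) = 0.5232
  p(1,1)=3/13: -0.2308 × log₂(0.2308) = 0.4882
H(X,Y) = 1.7172 bits


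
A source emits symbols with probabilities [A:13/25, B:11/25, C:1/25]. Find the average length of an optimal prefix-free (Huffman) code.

Huffman tree construction:
Combine smallest probabilities repeatedly
Resulting codes:
  A: 1 (length 1)
  B: 01 (length 2)
  C: 00 (length 2)
Average length = Σ p(s) × length(s) = 1.4800 bits


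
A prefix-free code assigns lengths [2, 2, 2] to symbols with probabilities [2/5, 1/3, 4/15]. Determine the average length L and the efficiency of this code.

Average length L = Σ p_i × l_i = 2.0000 bits
Entropy H = 1.5656 bits
Efficiency η = H/L × 100% = 78.28%


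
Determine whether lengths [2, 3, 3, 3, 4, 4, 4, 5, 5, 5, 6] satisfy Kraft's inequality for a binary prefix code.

Kraft inequality: Σ 2^(-l_i) ≤ 1 for prefix-free code
Calculating: 2^(-2) + 2^(-3) + 2^(-3) + 2^(-3) + 2^(-4) + 2^(-4) + 2^(-4) + 2^(-5) + 2^(-5) + 2^(-5) + 2^(-6)
= 0.25 + 0.125 + 0.125 + 0.125 + 0.0625 + 0.0625 + 0.0625 + 0.03125 + 0.03125 + 0.03125 + 0.015625
= 0.9219
Since 0.9219 ≤ 1, prefix-free code exists
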